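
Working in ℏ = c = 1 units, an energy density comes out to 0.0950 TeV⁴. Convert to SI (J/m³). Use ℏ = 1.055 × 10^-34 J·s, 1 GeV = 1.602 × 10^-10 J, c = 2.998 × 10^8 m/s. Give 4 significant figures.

[E]/[L]³ = [E]⁴/(ℏc)³; restore (ℏc)⁻³.
1 GeV⁴ → 1/(ℏc)³ × (1 GeV in J)⁴ = 2.082 × 10^37 J/m³.
Convert the energy scale: 0.0950 TeV⁴ = 9.50 × 10^10 GeV⁴.
Result: 9.50 × 10^10 × 2.082 × 10^37 = 1.978 × 10^48 J/m³.

1.978 × 10^48 J/m³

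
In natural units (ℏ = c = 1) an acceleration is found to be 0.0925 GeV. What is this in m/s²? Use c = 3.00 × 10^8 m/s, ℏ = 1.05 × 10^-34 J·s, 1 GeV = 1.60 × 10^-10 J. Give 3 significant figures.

Acceleration is [L]/[T]² = c·[E]/ℏ.
1 GeV → c/ℏ × (1 GeV in J) = 4.57 × 10^32 m/s².
Result: 0.0925 × 4.57 × 10^32 = 4.23 × 10^31 m/s².

4.23 × 10^31 m/s²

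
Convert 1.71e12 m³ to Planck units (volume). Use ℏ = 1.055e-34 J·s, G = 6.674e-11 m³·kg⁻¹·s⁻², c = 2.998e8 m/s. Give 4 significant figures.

4.048e116

Planck volume: V_P = (ℏG/c³)^(3/2) = 4.224e-105 m³.
1.71e12 / 4.224e-105 = 4.048e116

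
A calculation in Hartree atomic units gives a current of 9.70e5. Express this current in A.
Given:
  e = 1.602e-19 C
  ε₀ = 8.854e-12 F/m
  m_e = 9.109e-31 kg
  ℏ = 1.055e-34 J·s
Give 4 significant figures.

6.414e3 A

One atomic unit of electric current: I_au = e E_h/ℏ = m_e e⁵/((4πε₀)²ℏ³) = 6.612e-3 A.
9.70e5 × 6.612e-3 A = 6.414e3 A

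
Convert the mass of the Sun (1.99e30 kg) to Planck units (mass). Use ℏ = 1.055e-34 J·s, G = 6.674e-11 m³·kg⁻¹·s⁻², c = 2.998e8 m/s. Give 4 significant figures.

Planck mass: m_P = √(ℏc/G) = 2.177e-8 kg.
1.99e30 / 2.177e-8 = 9.141e37

9.141e37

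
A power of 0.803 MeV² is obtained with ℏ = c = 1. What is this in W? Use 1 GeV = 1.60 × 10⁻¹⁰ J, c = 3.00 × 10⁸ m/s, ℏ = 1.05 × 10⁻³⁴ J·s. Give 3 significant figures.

1.96 × 10⁸ W

Power is [E]/[T] = [E]²/ℏ.
1 GeV² → 1/ℏ × (1 GeV in J)² = 2.44 × 10¹⁴ W.
Convert the energy scale: 0.803 MeV² = 8.03 × 10⁻⁷ GeV².
Result: 8.03 × 10⁻⁷ × 2.44 × 10¹⁴ = 1.96 × 10⁸ W.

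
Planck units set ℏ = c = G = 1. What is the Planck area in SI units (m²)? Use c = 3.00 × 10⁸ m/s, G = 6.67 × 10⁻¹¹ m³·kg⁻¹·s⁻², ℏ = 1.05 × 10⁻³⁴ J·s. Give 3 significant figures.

2.59 × 10⁻⁷⁰ m²

The unique combination of the constants set to 1 with dimensions of area is A_P = ℏG/c³.
  = 7.00 × 10⁻⁴⁵ / 2.70 × 10²⁵
  = 2.59 × 10⁻⁷⁰ m²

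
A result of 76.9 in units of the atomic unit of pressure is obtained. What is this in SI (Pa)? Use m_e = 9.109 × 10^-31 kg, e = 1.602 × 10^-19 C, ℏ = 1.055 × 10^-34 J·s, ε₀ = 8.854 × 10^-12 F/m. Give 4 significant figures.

2.253 × 10^15 Pa

One atomic unit of pressure: P_au = E_h/a₀³ = m_e⁴e¹⁰/((4πε₀)⁵ℏ⁸) = 2.929 × 10^13 Pa.
76.9 × 2.929 × 10^13 Pa = 2.253 × 10^15 Pa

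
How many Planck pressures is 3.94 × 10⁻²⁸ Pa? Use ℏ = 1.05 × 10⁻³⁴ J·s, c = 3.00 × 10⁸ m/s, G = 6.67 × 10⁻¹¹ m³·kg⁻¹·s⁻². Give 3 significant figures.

8.42 × 10⁻¹⁴²

Planck pressure: p_P = c⁷/(ℏG²) = 4.68 × 10¹¹³ Pa.
3.94 × 10⁻²⁸ / 4.68 × 10¹¹³ = 8.42 × 10⁻¹⁴²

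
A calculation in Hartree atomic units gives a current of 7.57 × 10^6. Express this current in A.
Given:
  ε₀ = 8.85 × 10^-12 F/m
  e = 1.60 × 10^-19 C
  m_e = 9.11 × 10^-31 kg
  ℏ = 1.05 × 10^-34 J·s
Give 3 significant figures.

One atomic unit of electric current: I_au = e E_h/ℏ = m_e e⁵/((4πε₀)²ℏ³) = 6.67 × 10^-3 A.
7.57 × 10^6 × 6.67 × 10^-3 A = 5.05 × 10^4 A

5.05 × 10^4 A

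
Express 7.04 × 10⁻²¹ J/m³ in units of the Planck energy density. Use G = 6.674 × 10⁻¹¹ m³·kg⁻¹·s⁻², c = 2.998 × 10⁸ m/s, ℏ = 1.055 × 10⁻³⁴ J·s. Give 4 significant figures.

1.520 × 10⁻¹³⁴

Planck energy density: u_P = c⁷/(ℏG²) = 4.632 × 10¹¹³ J/m³.
7.04 × 10⁻²¹ / 4.632 × 10¹¹³ = 1.520 × 10⁻¹³⁴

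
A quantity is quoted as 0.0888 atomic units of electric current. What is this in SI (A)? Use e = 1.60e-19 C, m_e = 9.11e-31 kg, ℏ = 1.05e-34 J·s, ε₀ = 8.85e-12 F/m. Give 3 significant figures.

5.92e-4 A

One atomic unit of electric current: I_au = e E_h/ℏ = m_e e⁵/((4πε₀)²ℏ³) = 6.67e-3 A.
0.0888 × 6.67e-3 A = 5.92e-4 A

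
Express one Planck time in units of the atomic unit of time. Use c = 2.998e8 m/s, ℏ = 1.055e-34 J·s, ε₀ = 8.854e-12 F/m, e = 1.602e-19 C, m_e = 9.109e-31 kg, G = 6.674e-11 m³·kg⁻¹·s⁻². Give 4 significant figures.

2.225e-27

Planck time: t_P = √(ℏG/c⁵) = 5.392e-44 s
atomic unit of time: τ_au = (4πε₀)²ℏ³/(m_e e⁴) = 2.423e-17 s
ratio = 5.392e-44 / 2.423e-17 = 2.225e-27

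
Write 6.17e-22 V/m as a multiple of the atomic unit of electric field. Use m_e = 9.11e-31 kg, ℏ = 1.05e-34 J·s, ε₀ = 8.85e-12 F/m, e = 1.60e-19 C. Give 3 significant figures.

atomic unit of electric field: E_au = E_h/(e a₀) = m_e²e⁵/((4πε₀)³ℏ⁴) = 5.20e11 V/m.
6.17e-22 / 5.20e11 = 1.19e-33

1.19e-33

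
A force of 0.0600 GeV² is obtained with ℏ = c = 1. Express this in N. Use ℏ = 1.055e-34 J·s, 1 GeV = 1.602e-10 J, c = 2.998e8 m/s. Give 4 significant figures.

4.868e4 N

Force is [E]/[L] = [E]²/(ℏc); restore (ℏc)⁻¹.
1 GeV² → 1/(ℏc) × (1 GeV in J)² = 8.114e5 N.
Result: 0.0600 × 8.114e5 = 4.868e4 N.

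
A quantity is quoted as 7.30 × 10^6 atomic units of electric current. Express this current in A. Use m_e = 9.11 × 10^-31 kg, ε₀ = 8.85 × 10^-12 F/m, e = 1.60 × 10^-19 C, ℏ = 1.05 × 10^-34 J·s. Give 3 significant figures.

One atomic unit of electric current: I_au = e E_h/ℏ = m_e e⁵/((4πε₀)²ℏ³) = 6.67 × 10^-3 A.
7.30 × 10^6 × 6.67 × 10^-3 A = 4.87 × 10^4 A

4.87 × 10^4 A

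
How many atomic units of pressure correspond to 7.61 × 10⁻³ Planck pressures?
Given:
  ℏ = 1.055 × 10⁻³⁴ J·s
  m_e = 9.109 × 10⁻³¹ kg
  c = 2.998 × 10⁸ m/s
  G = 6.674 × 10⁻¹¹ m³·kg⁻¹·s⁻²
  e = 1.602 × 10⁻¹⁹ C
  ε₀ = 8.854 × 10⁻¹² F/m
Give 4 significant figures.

1.203 × 10⁹⁸

Planck pressure: p_P = c⁷/(ℏG²) = 4.632 × 10¹¹³ Pa
atomic unit of pressure: P_au = E_h/a₀³ = m_e⁴e¹⁰/((4πε₀)⁵ℏ⁸) = 2.929 × 10¹³ Pa
7.61 × 10⁻³ × 4.632 × 10¹¹³ / 2.929 × 10¹³ = 1.203 × 10⁹⁸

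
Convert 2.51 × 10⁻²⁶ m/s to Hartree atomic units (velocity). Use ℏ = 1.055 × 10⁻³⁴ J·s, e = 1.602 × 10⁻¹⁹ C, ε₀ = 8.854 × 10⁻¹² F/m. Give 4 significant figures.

atomic unit of velocity: v_au = e²/(4πε₀ℏ) = 2.186 × 10⁶ m/s.
2.51 × 10⁻²⁶ / 2.186 × 10⁶ = 1.148 × 10⁻³²

1.148 × 10⁻³²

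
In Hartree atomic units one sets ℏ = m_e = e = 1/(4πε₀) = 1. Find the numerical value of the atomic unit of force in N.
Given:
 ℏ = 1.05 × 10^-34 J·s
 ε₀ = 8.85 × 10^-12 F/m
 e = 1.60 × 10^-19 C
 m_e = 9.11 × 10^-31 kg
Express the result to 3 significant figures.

8.33 × 10^-8 N

F_au = E_h/a₀ = m_e²e⁶/((4πε₀)³ℏ⁴)
E_h = 4.38 × 10^-18 J
a₀ = 5.26 × 10^-11 m
E_h/a₀ = 8.33 × 10^-8 N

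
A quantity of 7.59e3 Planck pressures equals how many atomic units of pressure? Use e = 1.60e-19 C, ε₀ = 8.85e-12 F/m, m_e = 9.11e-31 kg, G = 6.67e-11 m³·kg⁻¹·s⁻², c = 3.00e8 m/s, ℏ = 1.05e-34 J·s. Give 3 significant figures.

Planck pressure: p_P = c⁷/(ℏG²) = 4.68e113 Pa
atomic unit of pressure: P_au = E_h/a₀³ = m_e⁴e¹⁰/((4πε₀)⁵ℏ⁸) = 3.01e13 Pa
7.59e3 × 4.68e113 / 3.01e13 = 1.18e104

1.18e104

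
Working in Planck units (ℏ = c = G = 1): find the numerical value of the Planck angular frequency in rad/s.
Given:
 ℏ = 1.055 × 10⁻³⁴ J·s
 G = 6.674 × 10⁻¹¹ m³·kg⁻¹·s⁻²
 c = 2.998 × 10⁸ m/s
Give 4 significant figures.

1.855 × 10⁴³ rad/s

Dimensional analysis gives ω_P = √(c⁵/(ℏG)).
  = √(3.440 × 10⁸⁶)
  = 1.855 × 10⁴³ rad/s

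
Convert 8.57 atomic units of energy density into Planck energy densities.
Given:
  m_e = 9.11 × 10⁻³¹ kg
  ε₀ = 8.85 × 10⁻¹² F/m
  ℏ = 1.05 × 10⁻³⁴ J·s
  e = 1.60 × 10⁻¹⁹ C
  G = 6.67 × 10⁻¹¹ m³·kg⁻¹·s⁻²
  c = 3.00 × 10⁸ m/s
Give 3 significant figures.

atomic unit of energy density: u_au = E_h/a₀³ = m_e⁴e¹⁰/((4πε₀)⁵ℏ⁸) = 3.01 × 10¹³ J/m³
Planck energy density: u_P = c⁷/(ℏG²) = 4.68 × 10¹¹³ J/m³
8.57 × 3.01 × 10¹³ / 4.68 × 10¹¹³ = 5.52 × 10⁻¹⁰⁰

5.52 × 10⁻¹⁰⁰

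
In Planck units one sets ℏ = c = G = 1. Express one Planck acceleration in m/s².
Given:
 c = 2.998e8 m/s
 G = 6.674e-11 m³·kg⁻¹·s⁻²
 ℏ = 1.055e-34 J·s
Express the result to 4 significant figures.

a_P = √(c⁷/(ℏG))
  = √(3.092e103)
  = 5.560e51 m/s²

5.560e51 m/s²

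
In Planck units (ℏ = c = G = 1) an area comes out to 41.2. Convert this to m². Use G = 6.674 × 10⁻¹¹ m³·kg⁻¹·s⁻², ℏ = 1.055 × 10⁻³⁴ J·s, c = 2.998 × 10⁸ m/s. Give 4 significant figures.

1.077 × 10⁻⁶⁸ m²

One Planck area: A_P = ℏG/c³ = 2.613 × 10⁻⁷⁰ m².
41.2 × 2.613 × 10⁻⁷⁰ m² = 1.077 × 10⁻⁶⁸ m²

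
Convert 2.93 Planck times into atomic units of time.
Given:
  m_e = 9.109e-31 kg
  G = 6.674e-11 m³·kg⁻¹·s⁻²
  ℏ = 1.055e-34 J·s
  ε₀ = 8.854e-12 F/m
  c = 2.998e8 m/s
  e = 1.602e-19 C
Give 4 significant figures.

6.520e-27

Planck time: t_P = √(ℏG/c⁵) = 5.392e-44 s
atomic unit of time: τ_au = (4πε₀)²ℏ³/(m_e e⁴) = 2.423e-17 s
2.93 × 5.392e-44 / 2.423e-17 = 6.520e-27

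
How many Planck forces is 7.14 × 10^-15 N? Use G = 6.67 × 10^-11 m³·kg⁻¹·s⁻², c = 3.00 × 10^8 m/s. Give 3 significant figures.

5.88 × 10^-59

Planck force: F_P = c⁴/G = 1.21 × 10^44 N.
7.14 × 10^-15 / 1.21 × 10^44 = 5.88 × 10^-59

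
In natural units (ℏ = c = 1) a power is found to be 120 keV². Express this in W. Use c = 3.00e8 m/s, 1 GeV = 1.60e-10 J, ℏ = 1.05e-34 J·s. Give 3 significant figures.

2.93e4 W

Power is [E]/[T] = [E]²/ℏ.
1 GeV² → 1/ℏ × (1 GeV in J)² = 2.44e14 W.
Convert the energy scale: 120 keV² = 1.20e-10 GeV².
Result: 1.20e-10 × 2.44e14 = 2.93e4 W.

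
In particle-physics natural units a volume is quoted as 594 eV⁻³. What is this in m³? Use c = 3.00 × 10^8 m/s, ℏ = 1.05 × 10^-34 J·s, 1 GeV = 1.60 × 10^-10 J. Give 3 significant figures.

4.53 × 10^-18 m³

Volume is [L]³ = [E]⁻³·(ℏc)³.
1 GeV⁻³ → (ℏc)³ × (1 GeV in J)⁻³ = 7.63 × 10^-48 m³.
Convert the energy scale: 594 eV⁻³ = 5.94 × 10^29 GeV⁻³.
Result: 5.94 × 10^29 × 7.63 × 10^-48 = 4.53 × 10^-18 m³.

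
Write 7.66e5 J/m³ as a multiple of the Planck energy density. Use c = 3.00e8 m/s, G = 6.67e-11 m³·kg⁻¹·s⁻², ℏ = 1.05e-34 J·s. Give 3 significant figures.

1.64e-108

Planck energy density: u_P = c⁷/(ℏG²) = 4.68e113 J/m³.
7.66e5 / 4.68e113 = 1.64e-108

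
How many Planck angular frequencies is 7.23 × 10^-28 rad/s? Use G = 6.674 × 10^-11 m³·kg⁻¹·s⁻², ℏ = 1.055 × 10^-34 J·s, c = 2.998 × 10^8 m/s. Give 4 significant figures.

3.898 × 10^-71

Planck angular frequency: ω_P = √(c⁵/(ℏG)) = 1.855 × 10^43 rad/s.
7.23 × 10^-28 / 1.855 × 10^43 = 3.898 × 10^-71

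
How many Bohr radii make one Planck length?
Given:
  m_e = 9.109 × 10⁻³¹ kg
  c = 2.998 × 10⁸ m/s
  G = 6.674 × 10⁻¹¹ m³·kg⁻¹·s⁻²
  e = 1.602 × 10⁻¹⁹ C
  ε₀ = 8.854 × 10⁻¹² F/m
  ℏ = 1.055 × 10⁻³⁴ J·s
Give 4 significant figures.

3.051 × 10⁻²⁵

Planck length: ℓ_P = √(ℏG/c³) = 1.616 × 10⁻³⁵ m
Bohr radius: a₀ = 4πε₀ℏ²/(m_e e²) = 5.297 × 10⁻¹¹ m
ratio = 1.616 × 10⁻³⁵ / 5.297 × 10⁻¹¹ = 3.051 × 10⁻²⁵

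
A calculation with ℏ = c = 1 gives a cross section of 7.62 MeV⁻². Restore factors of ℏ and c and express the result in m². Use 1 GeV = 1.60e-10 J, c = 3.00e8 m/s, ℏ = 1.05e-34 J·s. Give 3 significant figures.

Area is [L]² = [E]⁻²·(ℏc)²; restore (ℏc)².
1 GeV⁻² → (ℏc)² × (1 GeV in J)⁻² = 3.88e-32 m².
Convert the energy scale: 7.62 MeV⁻² = 7.62e6 GeV⁻².
Result: 7.62e6 × 3.88e-32 = 2.95e-25 m².

2.95e-25 m²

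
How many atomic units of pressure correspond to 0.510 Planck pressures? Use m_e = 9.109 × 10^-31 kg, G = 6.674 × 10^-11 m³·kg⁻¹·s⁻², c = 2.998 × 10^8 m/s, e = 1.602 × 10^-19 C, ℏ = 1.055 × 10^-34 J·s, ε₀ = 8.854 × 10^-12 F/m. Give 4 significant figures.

Planck pressure: p_P = c⁷/(ℏG²) = 4.632 × 10^113 Pa
atomic unit of pressure: P_au = E_h/a₀³ = m_e⁴e¹⁰/((4πε₀)⁵ℏ⁸) = 2.929 × 10^13 Pa
0.510 × 4.632 × 10^113 / 2.929 × 10^13 = 8.065 × 10^99

8.065 × 10^99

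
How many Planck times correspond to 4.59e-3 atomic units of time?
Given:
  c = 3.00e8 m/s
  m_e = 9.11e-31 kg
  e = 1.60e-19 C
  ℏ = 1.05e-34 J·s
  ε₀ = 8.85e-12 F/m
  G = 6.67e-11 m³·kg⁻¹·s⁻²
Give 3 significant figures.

atomic unit of time: τ_au = (4πε₀)²ℏ³/(m_e e⁴) = 2.40e-17 s
Planck time: t_P = √(ℏG/c⁵) = 5.37e-44 s
4.59e-3 × 2.40e-17 / 5.37e-44 = 2.05e24

2.05e24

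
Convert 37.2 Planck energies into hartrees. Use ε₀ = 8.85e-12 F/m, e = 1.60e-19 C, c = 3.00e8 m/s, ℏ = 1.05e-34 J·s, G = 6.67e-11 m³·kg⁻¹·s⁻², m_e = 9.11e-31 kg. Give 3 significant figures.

1.66e28

Planck energy: E_P = √(ℏc⁵/G) = 1.96e9 J
hartree: E_h = m_e e⁴/(4πε₀ℏ)² = 4.38e-18 J
37.2 × 1.96e9 / 4.38e-18 = 1.66e28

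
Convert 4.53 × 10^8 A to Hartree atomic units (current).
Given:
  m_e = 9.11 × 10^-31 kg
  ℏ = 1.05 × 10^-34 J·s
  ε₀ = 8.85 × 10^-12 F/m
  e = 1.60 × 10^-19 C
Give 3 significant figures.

atomic unit of electric current: I_au = e E_h/ℏ = m_e e⁵/((4πε₀)²ℏ³) = 6.67 × 10^-3 A.
4.53 × 10^8 / 6.67 × 10^-3 = 6.79 × 10^10

6.79 × 10^10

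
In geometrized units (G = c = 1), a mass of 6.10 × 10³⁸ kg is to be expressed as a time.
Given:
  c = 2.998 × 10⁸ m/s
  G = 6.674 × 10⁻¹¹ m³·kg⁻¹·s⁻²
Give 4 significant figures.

Mass → time via G/c³.
6.10 × 10³⁸ kg × (G/c³) = 1.511 × 10³ s

1.511 × 10³ s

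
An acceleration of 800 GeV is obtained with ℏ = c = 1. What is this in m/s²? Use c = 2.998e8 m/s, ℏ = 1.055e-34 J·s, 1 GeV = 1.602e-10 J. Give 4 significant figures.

3.642e35 m/s²

Acceleration is [L]/[T]² = c·[E]/ℏ.
1 GeV → c/ℏ × (1 GeV in J) = 4.552e32 m/s².
Result: 800 × 4.552e32 = 3.642e35 m/s².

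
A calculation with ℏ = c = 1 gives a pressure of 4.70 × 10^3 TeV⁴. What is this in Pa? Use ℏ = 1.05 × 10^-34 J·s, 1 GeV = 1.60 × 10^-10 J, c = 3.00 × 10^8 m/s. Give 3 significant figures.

9.85 × 10^52 Pa

Pressure is [E]/[L]³ = [E]⁴/(ℏc)³.
1 GeV⁴ → 1/(ℏc)³ × (1 GeV in J)⁴ = 2.10 × 10^37 Pa.
Convert the energy scale: 4.70 × 10^3 TeV⁴ = 4.70 × 10^15 GeV⁴.
Result: 4.70 × 10^15 × 2.10 × 10^37 = 9.85 × 10^52 Pa.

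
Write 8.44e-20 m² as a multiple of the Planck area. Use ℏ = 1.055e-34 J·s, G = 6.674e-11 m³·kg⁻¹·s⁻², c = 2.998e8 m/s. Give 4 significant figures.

Planck area: A_P = ℏG/c³ = 2.613e-70 m².
8.44e-20 / 2.613e-70 = 3.230e50

3.230e50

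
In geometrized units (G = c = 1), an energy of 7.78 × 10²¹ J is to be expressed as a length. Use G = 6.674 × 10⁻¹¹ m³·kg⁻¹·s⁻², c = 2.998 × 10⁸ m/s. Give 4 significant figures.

6.427 × 10⁻²³ m

Energy → length via G/c⁴.
7.78 × 10²¹ J × (G/c⁴) = 6.427 × 10⁻²³ m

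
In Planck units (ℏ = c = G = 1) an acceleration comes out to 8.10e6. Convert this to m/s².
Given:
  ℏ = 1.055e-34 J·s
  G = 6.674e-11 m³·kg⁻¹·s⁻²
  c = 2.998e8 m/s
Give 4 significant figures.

One Planck acceleration: a_P = √(c⁷/(ℏG)) = 5.560e51 m/s².
8.10e6 × 5.560e51 m/s² = 4.504e58 m/s²

4.504e58 m/s²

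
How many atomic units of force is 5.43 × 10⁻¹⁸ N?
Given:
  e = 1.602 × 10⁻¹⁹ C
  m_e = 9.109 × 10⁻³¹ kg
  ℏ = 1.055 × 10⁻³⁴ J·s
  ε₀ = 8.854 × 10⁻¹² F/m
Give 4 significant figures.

6.606 × 10⁻¹¹

atomic unit of force: F_au = E_h/a₀ = m_e²e⁶/((4πε₀)³ℏ⁴) = 8.220 × 10⁻⁸ N.
5.43 × 10⁻¹⁸ / 8.220 × 10⁻⁸ = 6.606 × 10⁻¹¹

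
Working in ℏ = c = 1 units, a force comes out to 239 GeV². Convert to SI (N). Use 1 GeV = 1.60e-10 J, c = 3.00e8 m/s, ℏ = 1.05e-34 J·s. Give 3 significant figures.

1.94e8 N

Force is [E]/[L] = [E]²/(ℏc); restore (ℏc)⁻¹.
1 GeV² → 1/(ℏc) × (1 GeV in J)² = 8.13e5 N.
Result: 239 × 8.13e5 = 1.94e8 N.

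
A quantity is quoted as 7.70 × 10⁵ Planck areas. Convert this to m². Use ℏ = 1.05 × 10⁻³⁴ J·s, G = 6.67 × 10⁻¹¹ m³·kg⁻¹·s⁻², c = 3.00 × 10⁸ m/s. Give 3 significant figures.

2.00 × 10⁻⁶⁴ m²

One Planck area: A_P = ℏG/c³ = 2.59 × 10⁻⁷⁰ m².
7.70 × 10⁵ × 2.59 × 10⁻⁷⁰ m² = 2.00 × 10⁻⁶⁴ m²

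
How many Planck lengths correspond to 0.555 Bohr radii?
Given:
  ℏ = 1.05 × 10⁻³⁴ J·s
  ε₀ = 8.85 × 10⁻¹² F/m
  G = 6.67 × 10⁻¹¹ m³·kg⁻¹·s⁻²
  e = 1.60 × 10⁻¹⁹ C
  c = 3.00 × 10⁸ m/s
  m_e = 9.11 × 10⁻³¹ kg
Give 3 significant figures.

Bohr radius: a₀ = 4πε₀ℏ²/(m_e e²) = 5.26 × 10⁻¹¹ m
Planck length: ℓ_P = √(ℏG/c³) = 1.61 × 10⁻³⁵ m
0.555 × 5.26 × 10⁻¹¹ / 1.61 × 10⁻³⁵ = 1.81 × 10²⁴

1.81 × 10²⁴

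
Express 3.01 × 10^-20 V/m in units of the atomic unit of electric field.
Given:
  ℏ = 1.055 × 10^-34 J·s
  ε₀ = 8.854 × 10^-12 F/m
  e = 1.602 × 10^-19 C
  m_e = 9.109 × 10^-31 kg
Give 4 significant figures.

5.866 × 10^-32

atomic unit of electric field: E_au = E_h/(e a₀) = m_e²e⁵/((4πε₀)³ℏ⁴) = 5.131 × 10^11 V/m.
3.01 × 10^-20 / 5.131 × 10^11 = 5.866 × 10^-32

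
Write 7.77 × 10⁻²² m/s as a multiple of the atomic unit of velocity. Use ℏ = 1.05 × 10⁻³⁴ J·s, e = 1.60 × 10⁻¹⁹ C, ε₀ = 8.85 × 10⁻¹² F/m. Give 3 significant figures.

3.54 × 10⁻²⁸

atomic unit of velocity: v_au = e²/(4πε₀ℏ) = 2.19 × 10⁶ m/s.
7.77 × 10⁻²² / 2.19 × 10⁶ = 3.54 × 10⁻²⁸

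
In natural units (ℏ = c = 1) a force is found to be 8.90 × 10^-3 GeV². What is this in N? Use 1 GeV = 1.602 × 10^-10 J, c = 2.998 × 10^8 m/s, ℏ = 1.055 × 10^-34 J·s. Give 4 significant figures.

Force is [E]/[L] = [E]²/(ℏc); restore (ℏc)⁻¹.
1 GeV² → 1/(ℏc) × (1 GeV in J)² = 8.114 × 10^5 N.
Result: 8.90 × 10^-3 × 8.114 × 10^5 = 7.222 × 10^3 N.

7.222 × 10^3 N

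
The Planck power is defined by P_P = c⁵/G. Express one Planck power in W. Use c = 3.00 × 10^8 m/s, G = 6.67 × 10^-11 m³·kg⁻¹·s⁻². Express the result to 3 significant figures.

3.64 × 10^52 W

P_P = c⁵/G
  = 2.43 × 10^42 / 6.67 × 10^-11
  = 3.64 × 10^52 W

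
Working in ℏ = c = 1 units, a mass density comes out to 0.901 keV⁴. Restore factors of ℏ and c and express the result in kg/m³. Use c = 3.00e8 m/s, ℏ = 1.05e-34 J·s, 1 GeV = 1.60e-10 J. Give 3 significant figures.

2.10e-4 kg/m³

Mass density is [E]/(c²[L]³) = [E]⁴/(ℏ³c⁵).
1 GeV⁴ → 1/(ℏ³c⁵) × (1 GeV in J)⁴ = 2.33e20 kg/m³.
Convert the energy scale: 0.901 keV⁴ = 9.01e-25 GeV⁴.
Result: 9.01e-25 × 2.33e20 = 2.10e-4 kg/m³.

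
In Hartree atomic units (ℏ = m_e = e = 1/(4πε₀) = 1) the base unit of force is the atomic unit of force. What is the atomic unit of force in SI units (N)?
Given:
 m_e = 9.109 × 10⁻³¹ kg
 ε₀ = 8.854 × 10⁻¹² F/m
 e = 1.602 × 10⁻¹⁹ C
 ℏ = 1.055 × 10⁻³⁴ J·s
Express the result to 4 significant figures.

8.220 × 10⁻⁸ N

F_au = E_h/a₀ = m_e²e⁶/((4πε₀)³ℏ⁴)
E_h = 4.354 × 10⁻¹⁸ J
a₀ = 5.297 × 10⁻¹¹ m
E_h/a₀ = 8.220 × 10⁻⁸ N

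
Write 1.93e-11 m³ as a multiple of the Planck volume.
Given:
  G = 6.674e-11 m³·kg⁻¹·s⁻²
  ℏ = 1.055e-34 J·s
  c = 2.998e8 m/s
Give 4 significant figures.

4.569e93

Planck volume: V_P = (ℏG/c³)^(3/2) = 4.224e-105 m³.
1.93e-11 / 4.224e-105 = 4.569e93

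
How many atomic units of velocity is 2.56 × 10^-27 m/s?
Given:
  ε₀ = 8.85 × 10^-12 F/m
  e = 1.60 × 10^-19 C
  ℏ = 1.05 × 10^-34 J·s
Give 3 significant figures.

atomic unit of velocity: v_au = e²/(4πε₀ℏ) = 2.19 × 10^6 m/s.
2.56 × 10^-27 / 2.19 × 10^6 = 1.17 × 10^-33

1.17 × 10^-33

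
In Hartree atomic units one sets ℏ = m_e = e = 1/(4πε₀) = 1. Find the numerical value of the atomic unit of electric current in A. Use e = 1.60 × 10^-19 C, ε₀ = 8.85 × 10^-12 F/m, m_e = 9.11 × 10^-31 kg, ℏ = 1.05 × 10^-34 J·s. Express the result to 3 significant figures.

6.67 × 10^-3 A

I_au = e E_h/ℏ = m_e e⁵/((4πε₀)²ℏ³)
E_h = 4.38 × 10^-18 J
e·E_h/ℏ = 6.67 × 10^-3 A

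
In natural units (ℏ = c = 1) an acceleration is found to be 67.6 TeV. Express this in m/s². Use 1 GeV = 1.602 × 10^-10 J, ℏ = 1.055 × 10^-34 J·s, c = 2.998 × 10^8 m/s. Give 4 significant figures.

Acceleration is [L]/[T]² = c·[E]/ℏ.
1 GeV → c/ℏ × (1 GeV in J) = 4.552 × 10^32 m/s².
Convert the energy scale: 67.6 TeV = 6.76 × 10^4 GeV.
Result: 6.76 × 10^4 × 4.552 × 10^32 = 3.077 × 10^37 m/s².

3.077 × 10^37 m/s²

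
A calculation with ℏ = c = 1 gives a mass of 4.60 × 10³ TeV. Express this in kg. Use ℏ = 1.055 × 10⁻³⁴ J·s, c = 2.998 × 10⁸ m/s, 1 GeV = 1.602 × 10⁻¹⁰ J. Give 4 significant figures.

Mass is [E]/c²; divide by c².
1 GeV → 1/c² × (1 GeV in J) = 1.782 × 10⁻²⁷ kg.
Convert the energy scale: 4.60 × 10³ TeV = 4.60 × 10⁶ GeV.
Result: 4.60 × 10⁶ × 1.782 × 10⁻²⁷ = 8.199 × 10⁻²¹ kg.

8.199 × 10⁻²¹ kg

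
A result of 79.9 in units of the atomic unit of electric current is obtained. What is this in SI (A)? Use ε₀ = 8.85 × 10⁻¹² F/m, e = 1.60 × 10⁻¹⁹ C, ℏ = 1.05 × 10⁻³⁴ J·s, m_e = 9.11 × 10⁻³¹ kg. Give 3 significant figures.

0.533 A

One atomic unit of electric current: I_au = e E_h/ℏ = m_e e⁵/((4πε₀)²ℏ³) = 6.67 × 10⁻³ A.
79.9 × 6.67 × 10⁻³ A = 0.533 A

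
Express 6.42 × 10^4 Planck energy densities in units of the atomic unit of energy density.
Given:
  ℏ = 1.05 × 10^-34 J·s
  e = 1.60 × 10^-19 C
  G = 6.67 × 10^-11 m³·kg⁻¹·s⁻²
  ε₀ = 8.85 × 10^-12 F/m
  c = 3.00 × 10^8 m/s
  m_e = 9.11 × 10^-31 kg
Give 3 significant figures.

Planck energy density: u_P = c⁷/(ℏG²) = 4.68 × 10^113 J/m³
atomic unit of energy density: u_au = E_h/a₀³ = m_e⁴e¹⁰/((4πε₀)⁵ℏ⁸) = 3.01 × 10^13 J/m³
6.42 × 10^4 × 4.68 × 10^113 / 3.01 × 10^13 = 9.98 × 10^104

9.98 × 10^104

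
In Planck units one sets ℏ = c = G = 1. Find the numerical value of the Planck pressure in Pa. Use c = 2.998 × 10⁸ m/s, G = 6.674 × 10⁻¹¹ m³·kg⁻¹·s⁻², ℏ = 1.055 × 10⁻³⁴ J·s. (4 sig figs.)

p_P = c⁷/(ℏG²)
  = 2.177 × 10⁵⁹ / 4.699 × 10⁻⁵⁵
  = 4.632 × 10¹¹³ Pa

4.632 × 10¹¹³ Pa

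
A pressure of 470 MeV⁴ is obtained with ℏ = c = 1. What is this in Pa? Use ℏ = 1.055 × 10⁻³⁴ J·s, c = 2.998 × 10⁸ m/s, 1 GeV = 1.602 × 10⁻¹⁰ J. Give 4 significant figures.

9.784 × 10²⁷ Pa

Pressure is [E]/[L]³ = [E]⁴/(ℏc)³.
1 GeV⁴ → 1/(ℏc)³ × (1 GeV in J)⁴ = 2.082 × 10³⁷ Pa.
Convert the energy scale: 470 MeV⁴ = 4.70 × 10⁻¹⁰ GeV⁴.
Result: 4.70 × 10⁻¹⁰ × 2.082 × 10³⁷ = 9.784 × 10²⁷ Pa.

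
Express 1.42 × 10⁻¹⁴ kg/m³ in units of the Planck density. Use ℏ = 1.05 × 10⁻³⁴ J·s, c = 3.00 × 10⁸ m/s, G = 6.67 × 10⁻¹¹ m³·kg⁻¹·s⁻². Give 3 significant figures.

Planck density: ρ_P = c⁵/(ℏG²) = 5.20 × 10⁹⁶ kg/m³.
1.42 × 10⁻¹⁴ / 5.20 × 10⁹⁶ = 2.73 × 10⁻¹¹¹

2.73 × 10⁻¹¹¹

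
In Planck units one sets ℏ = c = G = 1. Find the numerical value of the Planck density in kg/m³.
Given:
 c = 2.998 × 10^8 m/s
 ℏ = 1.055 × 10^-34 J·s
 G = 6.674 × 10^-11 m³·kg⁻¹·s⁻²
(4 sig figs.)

5.154 × 10^96 kg/m³

ρ_P = c⁵/(ℏG²)
  = 2.422 × 10^42 / 4.699 × 10^-55
  = 5.154 × 10^96 kg/m³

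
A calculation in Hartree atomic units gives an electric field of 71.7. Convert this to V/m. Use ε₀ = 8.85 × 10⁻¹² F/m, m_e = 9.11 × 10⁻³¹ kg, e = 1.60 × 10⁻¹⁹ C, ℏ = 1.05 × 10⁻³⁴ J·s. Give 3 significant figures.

One atomic unit of electric field: E_au = E_h/(e a₀) = m_e²e⁵/((4πε₀)³ℏ⁴) = 5.20 × 10¹¹ V/m.
71.7 × 5.20 × 10¹¹ V/m = 3.73 × 10¹³ V/m

3.73 × 10¹³ V/m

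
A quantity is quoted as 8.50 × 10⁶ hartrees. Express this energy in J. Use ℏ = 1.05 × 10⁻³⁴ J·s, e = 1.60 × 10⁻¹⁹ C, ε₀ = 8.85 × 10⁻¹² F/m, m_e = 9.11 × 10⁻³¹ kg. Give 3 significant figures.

One hartree: E_h = m_e e⁴/(4πε₀ℏ)² = 4.38 × 10⁻¹⁸ J.
8.50 × 10⁶ × 4.38 × 10⁻¹⁸ J = 3.72 × 10⁻¹¹ J

3.72 × 10⁻¹¹ J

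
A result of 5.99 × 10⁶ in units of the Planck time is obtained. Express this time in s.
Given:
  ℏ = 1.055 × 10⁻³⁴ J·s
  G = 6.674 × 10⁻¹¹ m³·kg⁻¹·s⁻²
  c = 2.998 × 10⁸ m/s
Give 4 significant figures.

One Planck time: t_P = √(ℏG/c⁵) = 5.392 × 10⁻⁴⁴ s.
5.99 × 10⁶ × 5.392 × 10⁻⁴⁴ s = 3.230 × 10⁻³⁷ s

3.230 × 10⁻³⁷ s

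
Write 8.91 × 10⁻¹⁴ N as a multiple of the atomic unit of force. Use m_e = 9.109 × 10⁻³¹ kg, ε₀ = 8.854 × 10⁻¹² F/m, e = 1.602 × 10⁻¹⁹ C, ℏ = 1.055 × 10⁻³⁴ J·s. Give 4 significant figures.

atomic unit of force: F_au = E_h/a₀ = m_e²e⁶/((4πε₀)³ℏ⁴) = 8.220 × 10⁻⁸ N.
8.91 × 10⁻¹⁴ / 8.220 × 10⁻⁸ = 1.084 × 10⁻⁶

1.084 × 10⁻⁶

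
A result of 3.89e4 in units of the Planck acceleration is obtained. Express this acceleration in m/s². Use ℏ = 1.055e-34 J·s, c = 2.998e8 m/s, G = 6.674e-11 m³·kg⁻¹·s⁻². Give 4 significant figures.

One Planck acceleration: a_P = √(c⁷/(ℏG)) = 5.560e51 m/s².
3.89e4 × 5.560e51 m/s² = 2.163e56 m/s²

2.163e56 m/s²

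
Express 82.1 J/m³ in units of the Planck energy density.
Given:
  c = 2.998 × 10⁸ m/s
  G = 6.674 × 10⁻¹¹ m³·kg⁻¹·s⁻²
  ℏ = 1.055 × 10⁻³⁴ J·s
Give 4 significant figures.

1.772 × 10⁻¹¹²

Planck energy density: u_P = c⁷/(ℏG²) = 4.632 × 10¹¹³ J/m³.
82.1 / 4.632 × 10¹¹³ = 1.772 × 10⁻¹¹²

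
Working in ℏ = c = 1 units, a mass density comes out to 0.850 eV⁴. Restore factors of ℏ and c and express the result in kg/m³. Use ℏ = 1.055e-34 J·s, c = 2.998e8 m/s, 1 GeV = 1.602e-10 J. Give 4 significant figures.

1.969e-16 kg/m³

Mass density is [E]/(c²[L]³) = [E]⁴/(ℏ³c⁵).
1 GeV⁴ → 1/(ℏ³c⁵) × (1 GeV in J)⁴ = 2.316e20 kg/m³.
Convert the energy scale: 0.850 eV⁴ = 8.50e-37 GeV⁴.
Result: 8.50e-37 × 2.316e20 = 1.969e-16 kg/m³.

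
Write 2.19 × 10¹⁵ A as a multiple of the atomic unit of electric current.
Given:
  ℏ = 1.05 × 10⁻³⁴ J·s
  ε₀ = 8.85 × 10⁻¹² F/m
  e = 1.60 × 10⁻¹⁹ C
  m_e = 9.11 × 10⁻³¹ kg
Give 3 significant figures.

3.28 × 10¹⁷

atomic unit of electric current: I_au = e E_h/ℏ = m_e e⁵/((4πε₀)²ℏ³) = 6.67 × 10⁻³ A.
2.19 × 10¹⁵ / 6.67 × 10⁻³ = 3.28 × 10¹⁷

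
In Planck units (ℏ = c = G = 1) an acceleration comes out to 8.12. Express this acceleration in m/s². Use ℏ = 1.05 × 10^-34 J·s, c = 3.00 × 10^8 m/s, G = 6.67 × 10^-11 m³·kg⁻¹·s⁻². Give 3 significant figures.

One Planck acceleration: a_P = √(c⁷/(ℏG)) = 5.59 × 10^51 m/s².
8.12 × 5.59 × 10^51 m/s² = 4.54 × 10^52 m/s²

4.54 × 10^52 m/s²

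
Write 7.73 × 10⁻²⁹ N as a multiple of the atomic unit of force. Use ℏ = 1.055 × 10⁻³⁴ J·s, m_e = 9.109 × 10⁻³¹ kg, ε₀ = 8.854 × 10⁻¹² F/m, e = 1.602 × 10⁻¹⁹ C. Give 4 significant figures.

9.404 × 10⁻²²

atomic unit of force: F_au = E_h/a₀ = m_e²e⁶/((4πε₀)³ℏ⁴) = 8.220 × 10⁻⁸ N.
7.73 × 10⁻²⁹ / 8.220 × 10⁻⁸ = 9.404 × 10⁻²²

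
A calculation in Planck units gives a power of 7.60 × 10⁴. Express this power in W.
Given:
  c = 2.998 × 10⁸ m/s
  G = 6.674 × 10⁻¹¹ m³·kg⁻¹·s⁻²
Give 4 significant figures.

One Planck power: P_P = c⁵/G = 3.629 × 10⁵² W.
7.60 × 10⁴ × 3.629 × 10⁵² W = 2.758 × 10⁵⁷ W

2.758 × 10⁵⁷ W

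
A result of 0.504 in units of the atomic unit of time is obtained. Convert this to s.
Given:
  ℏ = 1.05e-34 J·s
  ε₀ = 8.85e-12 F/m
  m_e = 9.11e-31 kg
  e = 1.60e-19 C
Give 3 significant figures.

One atomic unit of time: τ_au = (4πε₀)²ℏ³/(m_e e⁴) = 2.40e-17 s.
0.504 × 2.40e-17 s = 1.21e-17 s

1.21e-17 s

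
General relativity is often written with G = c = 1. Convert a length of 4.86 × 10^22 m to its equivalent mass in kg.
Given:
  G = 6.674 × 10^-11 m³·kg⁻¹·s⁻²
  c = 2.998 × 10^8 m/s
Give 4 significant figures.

Length → mass via c²/G.
4.86 × 10^22 m × (c²/G) = 6.545 × 10^49 kg

6.545 × 10^49 kg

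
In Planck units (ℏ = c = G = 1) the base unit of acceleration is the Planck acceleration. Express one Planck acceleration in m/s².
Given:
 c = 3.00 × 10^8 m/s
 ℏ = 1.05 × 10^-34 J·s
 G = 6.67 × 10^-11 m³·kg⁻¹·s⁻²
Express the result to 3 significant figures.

5.59 × 10^51 m/s²

a_P = √(c⁷/(ℏG))
  = √(3.12 × 10^103)
  = 5.59 × 10^51 m/s²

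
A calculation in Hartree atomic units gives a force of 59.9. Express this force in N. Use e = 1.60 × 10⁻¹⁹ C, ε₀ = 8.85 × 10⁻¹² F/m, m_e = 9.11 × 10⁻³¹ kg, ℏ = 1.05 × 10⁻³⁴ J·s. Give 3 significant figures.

4.99 × 10⁻⁶ N

One atomic unit of force: F_au = E_h/a₀ = m_e²e⁶/((4πε₀)³ℏ⁴) = 8.33 × 10⁻⁸ N.
59.9 × 8.33 × 10⁻⁸ N = 4.99 × 10⁻⁶ N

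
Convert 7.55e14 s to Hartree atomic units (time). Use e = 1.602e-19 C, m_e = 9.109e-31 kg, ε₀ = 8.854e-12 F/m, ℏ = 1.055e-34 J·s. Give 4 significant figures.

atomic unit of time: τ_au = (4πε₀)²ℏ³/(m_e e⁴) = 2.423e-17 s.
7.55e14 / 2.423e-17 = 3.116e31

3.116e31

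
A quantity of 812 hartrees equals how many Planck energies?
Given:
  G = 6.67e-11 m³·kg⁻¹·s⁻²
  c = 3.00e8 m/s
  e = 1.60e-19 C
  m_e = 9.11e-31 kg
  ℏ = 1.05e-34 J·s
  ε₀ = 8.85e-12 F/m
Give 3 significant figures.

1.82e-24

hartree: E_h = m_e e⁴/(4πε₀ℏ)² = 4.38e-18 J
Planck energy: E_P = √(ℏc⁵/G) = 1.96e9 J
812 × 4.38e-18 / 1.96e9 = 1.82e-24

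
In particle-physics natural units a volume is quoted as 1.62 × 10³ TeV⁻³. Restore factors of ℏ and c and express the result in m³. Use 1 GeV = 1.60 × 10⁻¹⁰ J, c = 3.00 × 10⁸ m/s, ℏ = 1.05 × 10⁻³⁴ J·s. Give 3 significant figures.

1.24 × 10⁻⁵³ m³

Volume is [L]³ = [E]⁻³·(ℏc)³.
1 GeV⁻³ → (ℏc)³ × (1 GeV in J)⁻³ = 7.63 × 10⁻⁴⁸ m³.
Convert the energy scale: 1.62 × 10³ TeV⁻³ = 1.62 × 10⁻⁶ GeV⁻³.
Result: 1.62 × 10⁻⁶ × 7.63 × 10⁻⁴⁸ = 1.24 × 10⁻⁵³ m³.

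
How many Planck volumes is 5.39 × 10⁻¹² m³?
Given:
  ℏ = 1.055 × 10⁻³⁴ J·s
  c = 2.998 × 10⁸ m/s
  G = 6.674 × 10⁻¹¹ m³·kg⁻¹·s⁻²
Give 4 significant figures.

Planck volume: V_P = (ℏG/c³)^(3/2) = 4.224 × 10⁻¹⁰⁵ m³.
5.39 × 10⁻¹² / 4.224 × 10⁻¹⁰⁵ = 1.276 × 10⁹³

1.276 × 10⁹³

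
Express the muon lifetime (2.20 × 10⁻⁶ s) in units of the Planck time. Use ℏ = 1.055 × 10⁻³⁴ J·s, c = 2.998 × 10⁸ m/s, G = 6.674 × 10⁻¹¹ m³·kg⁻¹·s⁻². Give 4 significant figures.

4.080 × 10³⁷

Planck time: t_P = √(ℏG/c⁵) = 5.392 × 10⁻⁴⁴ s.
2.20 × 10⁻⁶ / 5.392 × 10⁻⁴⁴ = 4.080 × 10³⁷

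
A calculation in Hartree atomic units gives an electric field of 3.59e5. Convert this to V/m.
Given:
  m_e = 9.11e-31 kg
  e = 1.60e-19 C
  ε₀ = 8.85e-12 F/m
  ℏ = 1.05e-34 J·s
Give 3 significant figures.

One atomic unit of electric field: E_au = E_h/(e a₀) = m_e²e⁵/((4πε₀)³ℏ⁴) = 5.20e11 V/m.
3.59e5 × 5.20e11 V/m = 1.87e17 V/m

1.87e17 V/m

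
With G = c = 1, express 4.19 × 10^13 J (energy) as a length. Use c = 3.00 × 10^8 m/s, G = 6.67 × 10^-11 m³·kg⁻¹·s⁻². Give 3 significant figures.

Energy → length via G/c⁴.
4.19 × 10^13 J × (G/c⁴) = 3.45 × 10^-31 m

3.45 × 10^-31 m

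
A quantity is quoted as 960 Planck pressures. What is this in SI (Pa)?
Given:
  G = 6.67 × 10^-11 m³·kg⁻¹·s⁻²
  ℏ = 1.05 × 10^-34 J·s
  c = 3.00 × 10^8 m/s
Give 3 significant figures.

4.49 × 10^116 Pa

One Planck pressure: p_P = c⁷/(ℏG²) = 4.68 × 10^113 Pa.
960 × 4.68 × 10^113 Pa = 4.49 × 10^116 Pa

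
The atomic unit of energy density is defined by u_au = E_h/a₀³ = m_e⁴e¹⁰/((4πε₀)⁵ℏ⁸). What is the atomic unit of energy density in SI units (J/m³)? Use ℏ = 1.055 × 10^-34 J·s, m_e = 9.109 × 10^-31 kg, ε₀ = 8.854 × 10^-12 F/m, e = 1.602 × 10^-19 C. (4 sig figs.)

u_au = E_h/a₀³ = m_e⁴e¹⁰/((4πε₀)⁵ℏ⁸)
E_h = 4.354 × 10^-18 J
a₀ = 5.297 × 10^-11 m
E_h/a₀³ = 2.929 × 10^13 J/m³

2.929 × 10^13 J/m³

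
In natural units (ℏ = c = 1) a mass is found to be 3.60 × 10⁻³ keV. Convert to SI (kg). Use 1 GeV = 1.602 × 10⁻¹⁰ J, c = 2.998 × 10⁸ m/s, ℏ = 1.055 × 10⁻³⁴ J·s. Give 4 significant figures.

Mass is [E]/c²; divide by c².
1 GeV → 1/c² × (1 GeV in J) = 1.782 × 10⁻²⁷ kg.
Convert the energy scale: 3.60 × 10⁻³ keV = 3.60 × 10⁻⁹ GeV.
Result: 3.60 × 10⁻⁹ × 1.782 × 10⁻²⁷ = 6.417 × 10⁻³⁶ kg.

6.417 × 10⁻³⁶ kg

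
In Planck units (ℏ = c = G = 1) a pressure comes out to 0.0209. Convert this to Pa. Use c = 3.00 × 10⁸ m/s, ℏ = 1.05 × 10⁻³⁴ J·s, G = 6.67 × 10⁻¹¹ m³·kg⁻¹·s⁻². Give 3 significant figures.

One Planck pressure: p_P = c⁷/(ℏG²) = 4.68 × 10¹¹³ Pa.
0.0209 × 4.68 × 10¹¹³ Pa = 9.78 × 10¹¹¹ Pa

9.78 × 10¹¹¹ Pa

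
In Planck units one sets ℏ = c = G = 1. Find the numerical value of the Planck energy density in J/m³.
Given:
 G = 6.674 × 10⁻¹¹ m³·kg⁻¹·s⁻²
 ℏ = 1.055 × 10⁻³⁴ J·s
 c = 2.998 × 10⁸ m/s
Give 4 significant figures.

4.632 × 10¹¹³ J/m³

u_P = c⁷/(ℏG²)
  = 2.177 × 10⁵⁹ / 4.699 × 10⁻⁵⁵
  = 4.632 × 10¹¹³ J/m³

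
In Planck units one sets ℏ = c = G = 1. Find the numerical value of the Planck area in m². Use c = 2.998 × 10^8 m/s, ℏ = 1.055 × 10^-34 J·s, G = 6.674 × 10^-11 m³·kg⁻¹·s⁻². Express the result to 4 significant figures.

A_P = ℏG/c³
  = 7.041 × 10^-45 / 2.695 × 10^25
  = 2.613 × 10^-70 m²

2.613 × 10^-70 m²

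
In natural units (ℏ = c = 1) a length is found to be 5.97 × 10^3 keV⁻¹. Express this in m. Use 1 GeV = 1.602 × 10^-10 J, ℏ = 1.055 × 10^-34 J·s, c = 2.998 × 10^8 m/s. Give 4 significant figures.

A length is [E]⁻¹ in ℏ=c=1; restore one factor of ℏc.
1 GeV⁻¹ → ℏc × (1 GeV in J)⁻¹ = 1.974 × 10^-16 m.
Convert the energy scale: 5.97 × 10^3 keV⁻¹ = 5.97 × 10^9 GeV⁻¹.
Result: 5.97 × 10^9 × 1.974 × 10^-16 = 1.179 × 10^-6 m.

1.179 × 10^-6 m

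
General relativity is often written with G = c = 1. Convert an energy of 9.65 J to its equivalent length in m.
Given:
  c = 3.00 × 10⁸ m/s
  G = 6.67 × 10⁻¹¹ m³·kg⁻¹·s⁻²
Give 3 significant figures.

7.95 × 10⁻⁴⁴ m

Energy → length via G/c⁴.
9.65 J × (G/c⁴) = 7.95 × 10⁻⁴⁴ m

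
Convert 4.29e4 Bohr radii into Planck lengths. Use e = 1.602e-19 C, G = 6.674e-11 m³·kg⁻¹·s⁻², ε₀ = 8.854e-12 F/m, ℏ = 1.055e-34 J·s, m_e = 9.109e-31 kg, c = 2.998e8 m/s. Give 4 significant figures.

1.406e29

Bohr radius: a₀ = 4πε₀ℏ²/(m_e e²) = 5.297e-11 m
Planck length: ℓ_P = √(ℏG/c³) = 1.616e-35 m
4.29e4 × 5.297e-11 / 1.616e-35 = 1.406e29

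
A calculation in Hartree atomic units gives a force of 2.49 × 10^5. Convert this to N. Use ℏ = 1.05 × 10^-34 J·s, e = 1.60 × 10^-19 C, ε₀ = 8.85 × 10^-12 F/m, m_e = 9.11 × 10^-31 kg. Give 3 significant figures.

0.0207 N

One atomic unit of force: F_au = E_h/a₀ = m_e²e⁶/((4πε₀)³ℏ⁴) = 8.33 × 10^-8 N.
2.49 × 10^5 × 8.33 × 10^-8 N = 0.0207 N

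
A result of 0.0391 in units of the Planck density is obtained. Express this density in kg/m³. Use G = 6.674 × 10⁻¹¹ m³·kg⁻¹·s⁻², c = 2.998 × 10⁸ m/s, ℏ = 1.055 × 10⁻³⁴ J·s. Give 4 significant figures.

2.015 × 10⁹⁵ kg/m³

One Planck density: ρ_P = c⁵/(ℏG²) = 5.154 × 10⁹⁶ kg/m³.
0.0391 × 5.154 × 10⁹⁶ kg/m³ = 2.015 × 10⁹⁵ kg/m³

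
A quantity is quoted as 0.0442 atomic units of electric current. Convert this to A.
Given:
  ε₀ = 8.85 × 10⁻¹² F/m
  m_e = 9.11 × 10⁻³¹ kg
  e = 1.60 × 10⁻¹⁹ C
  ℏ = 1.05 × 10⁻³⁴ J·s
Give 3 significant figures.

2.95 × 10⁻⁴ A

One atomic unit of electric current: I_au = e E_h/ℏ = m_e e⁵/((4πε₀)²ℏ³) = 6.67 × 10⁻³ A.
0.0442 × 6.67 × 10⁻³ A = 2.95 × 10⁻⁴ A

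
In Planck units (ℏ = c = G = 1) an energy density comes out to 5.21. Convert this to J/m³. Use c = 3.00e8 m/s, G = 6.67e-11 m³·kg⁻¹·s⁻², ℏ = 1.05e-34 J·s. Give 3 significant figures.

One Planck energy density: u_P = c⁷/(ℏG²) = 4.68e113 J/m³.
5.21 × 4.68e113 J/m³ = 2.44e114 J/m³

2.44e114 J/m³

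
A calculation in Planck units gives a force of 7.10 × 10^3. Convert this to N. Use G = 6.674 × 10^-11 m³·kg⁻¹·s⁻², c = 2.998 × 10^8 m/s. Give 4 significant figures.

One Planck force: F_P = c⁴/G = 1.210 × 10^44 N.
7.10 × 10^3 × 1.210 × 10^44 N = 8.594 × 10^47 N

8.594 × 10^47 N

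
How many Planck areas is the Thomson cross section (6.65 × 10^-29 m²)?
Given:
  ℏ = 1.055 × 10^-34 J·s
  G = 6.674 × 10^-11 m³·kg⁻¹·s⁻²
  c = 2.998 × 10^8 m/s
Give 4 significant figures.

Planck area: A_P = ℏG/c³ = 2.613 × 10^-70 m².
6.65 × 10^-29 / 2.613 × 10^-70 = 2.545 × 10^41

2.545 × 10^41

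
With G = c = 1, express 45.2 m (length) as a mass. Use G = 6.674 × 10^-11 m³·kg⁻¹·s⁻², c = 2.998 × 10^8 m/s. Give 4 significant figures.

6.087 × 10^28 kg

Length → mass via c²/G.
45.2 m × (c²/G) = 6.087 × 10^28 kg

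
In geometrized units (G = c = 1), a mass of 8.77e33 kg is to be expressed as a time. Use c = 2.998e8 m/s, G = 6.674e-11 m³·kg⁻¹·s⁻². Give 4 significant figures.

Mass → time via G/c³.
8.77e33 kg × (G/c³) = 0.02172 s

0.02172 s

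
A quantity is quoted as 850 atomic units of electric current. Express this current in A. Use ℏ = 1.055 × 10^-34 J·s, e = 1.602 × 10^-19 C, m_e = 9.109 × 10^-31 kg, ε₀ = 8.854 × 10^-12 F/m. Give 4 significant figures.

One atomic unit of electric current: I_au = e E_h/ℏ = m_e e⁵/((4πε₀)²ℏ³) = 6.612 × 10^-3 A.
850 × 6.612 × 10^-3 A = 5.620 A

5.620 A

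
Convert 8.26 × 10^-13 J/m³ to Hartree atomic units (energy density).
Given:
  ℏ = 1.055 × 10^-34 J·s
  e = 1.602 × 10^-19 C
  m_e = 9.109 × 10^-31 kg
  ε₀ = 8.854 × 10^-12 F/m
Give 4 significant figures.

atomic unit of energy density: u_au = E_h/a₀³ = m_e⁴e¹⁰/((4πε₀)⁵ℏ⁸) = 2.929 × 10^13 J/m³.
8.26 × 10^-13 / 2.929 × 10^13 = 2.820 × 10^-26

2.820 × 10^-26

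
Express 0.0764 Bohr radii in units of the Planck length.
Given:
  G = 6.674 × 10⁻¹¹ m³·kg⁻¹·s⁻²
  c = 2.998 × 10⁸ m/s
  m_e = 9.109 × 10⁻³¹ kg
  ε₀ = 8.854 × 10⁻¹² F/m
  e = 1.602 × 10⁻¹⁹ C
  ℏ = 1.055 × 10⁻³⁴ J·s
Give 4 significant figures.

2.504 × 10²³

Bohr radius: a₀ = 4πε₀ℏ²/(m_e e²) = 5.297 × 10⁻¹¹ m
Planck length: ℓ_P = √(ℏG/c³) = 1.616 × 10⁻³⁵ m
0.0764 × 5.297 × 10⁻¹¹ / 1.616 × 10⁻³⁵ = 2.504 × 10²³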